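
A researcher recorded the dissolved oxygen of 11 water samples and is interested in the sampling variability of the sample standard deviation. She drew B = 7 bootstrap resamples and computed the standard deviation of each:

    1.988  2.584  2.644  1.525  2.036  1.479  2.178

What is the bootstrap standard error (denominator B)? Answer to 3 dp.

Bootstrap SE is the standard deviation of the 7 replicate standard deviations.
Mean of replicates: (1.988 + 2.584 + 2.644 + 1.525 + 2.036 + 1.479 + 2.178) / 7 = 14.4340 / 7 = 2.0620
Sum of squared deviations: (−0.0740)² + (+0.5220)² + (+0.5820)² + (−0.5370)² + (−0.0260)² + (−0.5830)² + (+0.1160)² = 1.2591
Variance = 1.2591 / 7 = 0.1799
SE* = √0.1799

SE* = 0.424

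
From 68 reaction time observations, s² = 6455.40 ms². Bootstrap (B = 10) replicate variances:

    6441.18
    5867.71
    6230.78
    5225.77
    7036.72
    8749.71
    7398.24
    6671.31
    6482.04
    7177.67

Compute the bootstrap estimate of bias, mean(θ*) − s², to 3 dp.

bias = +272.713

mean(θ*) = (6441.18 + 5867.71 + 6230.78 + 5225.77 + 7036.72 + 8749.71 + 7398.24 + 6671.31 + 6482.04 + 7177.67) / 10 = 6728.1130
bias = 6728.1130 − 6455.40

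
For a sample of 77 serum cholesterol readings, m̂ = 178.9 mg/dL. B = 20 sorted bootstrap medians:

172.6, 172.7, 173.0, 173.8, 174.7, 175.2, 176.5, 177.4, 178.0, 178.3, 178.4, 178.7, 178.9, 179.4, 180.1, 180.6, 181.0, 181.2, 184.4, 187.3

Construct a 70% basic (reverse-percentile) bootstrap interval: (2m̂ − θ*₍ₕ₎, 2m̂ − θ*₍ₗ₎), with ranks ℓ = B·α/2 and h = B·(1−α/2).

Percentile endpoints at ranks 3 and 17: θ*₍3₎ = 173.0, θ*₍17₎ = 181.0.
Basic interval reflects these around m̂:
  lower = 2 × 178.9 − 181.0 = 176.8
  upper = 2 × 178.9 − 173.0 = 184.8

(176.8, 184.8)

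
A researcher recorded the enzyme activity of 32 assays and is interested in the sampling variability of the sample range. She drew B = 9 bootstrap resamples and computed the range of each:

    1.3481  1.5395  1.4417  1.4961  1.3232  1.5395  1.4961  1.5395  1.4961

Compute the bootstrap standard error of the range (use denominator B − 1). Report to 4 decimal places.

SE* = 0.0820

Bootstrap SE is the standard deviation of the 9 replicate ranges.
Mean of replicates: (1.3481 + 1.5395 + 1.4417 + 1.4961 + 1.3232 + 1.5395 + 1.4961 + 1.5395 + 1.4961) / 9 = 13.21980 / 9 = 1.46887
Sum of squared deviations: (−0.12077)² + (+0.07063)² + (−0.02717)² + (+0.02723)² + (−0.14567)² + (+0.07063)² + (+0.02723)² + (+0.07063)² + (+0.02723)² = 0.05373
Variance = 0.05373 / 8 = 0.00672
SE* = √0.00672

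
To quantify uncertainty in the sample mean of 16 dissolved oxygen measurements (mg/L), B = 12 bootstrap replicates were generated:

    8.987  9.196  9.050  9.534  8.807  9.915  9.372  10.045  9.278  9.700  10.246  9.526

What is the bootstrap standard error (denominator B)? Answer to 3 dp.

SE* = 0.424

Bootstrap SE is the standard deviation of the 12 replicate means.
Mean of replicates: (8.987 + 9.196 + 9.050 + 9.534 + 8.807 + 9.915 + 9.372 + 10.045 + 9.278 + 9.700 + 10.246 + 9.526) / 12 = 113.6560 / 12 = 9.4713
Sum of squared deviations: (−0.4843)² + (−0.2753)² + (−0.4213)² + (+0.0627)² + (−0.6643)² + (+0.4437)² + (−0.0993)² + (+0.5737)² + (−0.1933)² + (+0.2287)² + (+0.7747)² + (+0.0547)² = 2.1617
Variance = 2.1617 / 12 = 0.1801
SE* = √0.1801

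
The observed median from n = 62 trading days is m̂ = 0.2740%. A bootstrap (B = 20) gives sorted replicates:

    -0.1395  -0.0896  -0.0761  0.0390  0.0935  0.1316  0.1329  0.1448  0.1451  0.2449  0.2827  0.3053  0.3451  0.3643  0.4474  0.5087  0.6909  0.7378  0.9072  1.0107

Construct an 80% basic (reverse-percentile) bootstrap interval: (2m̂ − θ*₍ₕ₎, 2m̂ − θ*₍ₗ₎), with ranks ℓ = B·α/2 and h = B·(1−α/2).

Percentile endpoints at ranks 2 and 18: θ*₍2₎ = -0.0896, θ*₍18₎ = 0.7378.
Basic interval reflects these around m̂:
  lower = 2 × 0.2740 − 0.7378 = -0.1898
  upper = 2 × 0.2740 − -0.0896 = 0.6376

(-0.1898, 0.6376)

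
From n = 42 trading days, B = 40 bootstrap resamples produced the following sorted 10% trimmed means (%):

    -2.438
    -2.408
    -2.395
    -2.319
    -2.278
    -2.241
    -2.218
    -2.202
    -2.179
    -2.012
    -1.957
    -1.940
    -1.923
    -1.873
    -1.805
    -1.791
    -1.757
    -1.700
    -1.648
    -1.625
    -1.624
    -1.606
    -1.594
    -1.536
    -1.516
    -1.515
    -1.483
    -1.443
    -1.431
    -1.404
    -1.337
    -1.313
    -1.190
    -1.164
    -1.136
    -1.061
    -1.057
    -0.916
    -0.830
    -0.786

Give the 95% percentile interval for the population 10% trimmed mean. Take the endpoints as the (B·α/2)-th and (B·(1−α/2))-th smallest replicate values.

α = 0.05; lower rank = 40 × 0.025 = 1; upper rank = 40 × 0.975 = 39.
The 1st smallest replicate is -2.438; the 39th is -0.830.

(-2.438, -0.830)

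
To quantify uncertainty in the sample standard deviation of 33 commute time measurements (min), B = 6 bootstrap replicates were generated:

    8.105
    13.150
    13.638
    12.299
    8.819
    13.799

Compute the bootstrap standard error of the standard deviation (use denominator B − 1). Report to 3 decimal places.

Bootstrap SE is the standard deviation of the 6 replicate standard deviations.
Mean of replicates: (8.105 + 13.150 + 13.638 + 12.299 + 8.819 + 13.799) / 6 = 69.8100 / 6 = 11.6350
Sum of squared deviations: (−3.5300)² + (+1.5150)² + (+2.0030)² + (+0.6640)² + (−2.8160)² + (+2.1640)² = 31.8218
Variance = 31.8218 / 5 = 6.3644
SE* = √6.3644

SE* = 2.523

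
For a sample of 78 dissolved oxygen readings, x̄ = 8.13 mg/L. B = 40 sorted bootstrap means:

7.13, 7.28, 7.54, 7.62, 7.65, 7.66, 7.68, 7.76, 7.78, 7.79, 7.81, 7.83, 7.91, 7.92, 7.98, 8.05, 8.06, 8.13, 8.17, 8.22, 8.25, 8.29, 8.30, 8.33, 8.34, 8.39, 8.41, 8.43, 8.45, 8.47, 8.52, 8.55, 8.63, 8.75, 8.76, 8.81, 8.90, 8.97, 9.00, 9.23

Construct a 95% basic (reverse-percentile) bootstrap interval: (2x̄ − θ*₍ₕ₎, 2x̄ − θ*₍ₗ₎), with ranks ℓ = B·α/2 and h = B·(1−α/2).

(7.26, 9.13)

Percentile endpoints at ranks 1 and 39: θ*₍1₎ = 7.13, θ*₍39₎ = 9.00.
Basic interval reflects these around x̄:
  lower = 2 × 8.13 − 9.00 = 7.26
  upper = 2 × 8.13 − 7.13 = 9.13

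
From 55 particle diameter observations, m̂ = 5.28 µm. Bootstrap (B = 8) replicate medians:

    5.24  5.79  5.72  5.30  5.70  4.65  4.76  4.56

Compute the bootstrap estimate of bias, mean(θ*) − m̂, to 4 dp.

mean(θ*) = (5.24 + 5.79 + 5.72 + 5.30 + 5.70 + 4.65 + 4.76 + 4.56) / 8 = 5.21500
bias = 5.21500 − 5.28

bias = −0.0650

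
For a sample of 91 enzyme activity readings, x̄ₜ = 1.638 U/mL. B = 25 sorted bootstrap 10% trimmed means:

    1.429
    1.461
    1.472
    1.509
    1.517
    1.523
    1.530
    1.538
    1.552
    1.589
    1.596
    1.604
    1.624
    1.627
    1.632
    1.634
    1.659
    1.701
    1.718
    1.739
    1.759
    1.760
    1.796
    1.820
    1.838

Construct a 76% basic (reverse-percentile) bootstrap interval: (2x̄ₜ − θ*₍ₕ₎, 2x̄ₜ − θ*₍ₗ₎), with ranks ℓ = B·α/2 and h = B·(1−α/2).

(1.516, 1.804)

Percentile endpoints at ranks 3 and 22: θ*₍3₎ = 1.472, θ*₍22₎ = 1.760.
Basic interval reflects these around x̄ₜ:
  lower = 2 × 1.638 − 1.760 = 1.516
  upper = 2 × 1.638 − 1.472 = 1.804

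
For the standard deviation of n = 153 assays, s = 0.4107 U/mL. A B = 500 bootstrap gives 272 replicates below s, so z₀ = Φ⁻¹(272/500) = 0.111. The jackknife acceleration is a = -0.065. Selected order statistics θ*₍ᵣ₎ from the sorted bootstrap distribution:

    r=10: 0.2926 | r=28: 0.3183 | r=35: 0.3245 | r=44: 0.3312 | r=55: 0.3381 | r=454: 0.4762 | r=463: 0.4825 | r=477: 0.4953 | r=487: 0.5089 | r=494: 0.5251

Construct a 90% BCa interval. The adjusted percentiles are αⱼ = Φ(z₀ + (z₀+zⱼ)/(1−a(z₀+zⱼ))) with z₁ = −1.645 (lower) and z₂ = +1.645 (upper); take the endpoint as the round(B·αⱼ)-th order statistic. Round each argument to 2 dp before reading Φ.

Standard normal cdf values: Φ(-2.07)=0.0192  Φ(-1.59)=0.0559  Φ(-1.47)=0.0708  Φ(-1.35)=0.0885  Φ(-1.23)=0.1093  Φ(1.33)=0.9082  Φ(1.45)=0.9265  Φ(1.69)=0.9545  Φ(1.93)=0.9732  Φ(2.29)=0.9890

Lower: z₀ + z₁ = 0.111 + (-1.645) = -1.534; 1 − a(z₀+z₁) = 1 − (-0.065)(-1.534) = 0.9003; argument = 0.111 + (-1.534)/0.9003 = -1.5929 → -1.59.
α₁ = Φ(-1.59) = 0.0559; rank = round(500 × 0.0559) = 28; θ*₍28₎ = 0.3183.
Upper: z₀ + z₂ = 1.756; 1 − a(z₀+z₂) = 1.1141; argument = 1.6871 → 1.69; α₂ = 0.9545; rank = 477; θ*₍477₎ = 0.4953.

(0.3183, 0.4953)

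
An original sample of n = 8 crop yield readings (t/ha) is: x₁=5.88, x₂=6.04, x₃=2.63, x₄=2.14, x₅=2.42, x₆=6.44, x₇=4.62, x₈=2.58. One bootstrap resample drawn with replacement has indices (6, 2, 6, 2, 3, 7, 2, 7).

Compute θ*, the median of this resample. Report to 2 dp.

θ* = 6.04

Resample values: 6.44, 6.04, 6.44, 6.04, 2.63, 4.62, 6.04, 4.62.
Sorted: 2.63, 4.62, 4.62, 6.04, 6.04, 6.04, 6.44, 6.44
Median = average of the two middle values = 6.04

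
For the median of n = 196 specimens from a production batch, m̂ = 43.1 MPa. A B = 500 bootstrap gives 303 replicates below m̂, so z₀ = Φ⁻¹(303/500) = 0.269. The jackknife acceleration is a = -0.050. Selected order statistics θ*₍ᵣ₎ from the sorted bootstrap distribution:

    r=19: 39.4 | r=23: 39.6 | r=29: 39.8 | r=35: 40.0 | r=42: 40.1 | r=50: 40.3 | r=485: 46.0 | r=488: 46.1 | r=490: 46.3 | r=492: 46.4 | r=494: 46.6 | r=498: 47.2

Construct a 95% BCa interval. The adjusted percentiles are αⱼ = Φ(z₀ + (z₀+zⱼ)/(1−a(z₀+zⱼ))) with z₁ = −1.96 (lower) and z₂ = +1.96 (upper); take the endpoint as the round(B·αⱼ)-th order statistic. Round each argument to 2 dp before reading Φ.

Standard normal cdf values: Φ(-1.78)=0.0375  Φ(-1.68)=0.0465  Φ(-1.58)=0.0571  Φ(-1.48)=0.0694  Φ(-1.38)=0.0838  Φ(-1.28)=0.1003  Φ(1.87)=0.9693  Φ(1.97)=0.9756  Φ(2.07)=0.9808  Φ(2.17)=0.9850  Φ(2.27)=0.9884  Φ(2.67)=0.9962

(39.8, 46.6)

Lower: z₀ + z₁ = 0.269 + (-1.960) = -1.691; 1 − a(z₀+z₁) = 1 − (-0.050)(-1.691) = 0.9154; argument = 0.269 + (-1.691)/0.9154 = -1.5782 → -1.58.
α₁ = Φ(-1.58) = 0.0571; rank = round(500 × 0.0571) = 29; θ*₍29₎ = 39.8.
Upper: z₀ + z₂ = 2.229; 1 − a(z₀+z₂) = 1.1115; argument = 2.2745 → 2.27; α₂ = 0.9884; rank = 494; θ*₍494₎ = 46.6.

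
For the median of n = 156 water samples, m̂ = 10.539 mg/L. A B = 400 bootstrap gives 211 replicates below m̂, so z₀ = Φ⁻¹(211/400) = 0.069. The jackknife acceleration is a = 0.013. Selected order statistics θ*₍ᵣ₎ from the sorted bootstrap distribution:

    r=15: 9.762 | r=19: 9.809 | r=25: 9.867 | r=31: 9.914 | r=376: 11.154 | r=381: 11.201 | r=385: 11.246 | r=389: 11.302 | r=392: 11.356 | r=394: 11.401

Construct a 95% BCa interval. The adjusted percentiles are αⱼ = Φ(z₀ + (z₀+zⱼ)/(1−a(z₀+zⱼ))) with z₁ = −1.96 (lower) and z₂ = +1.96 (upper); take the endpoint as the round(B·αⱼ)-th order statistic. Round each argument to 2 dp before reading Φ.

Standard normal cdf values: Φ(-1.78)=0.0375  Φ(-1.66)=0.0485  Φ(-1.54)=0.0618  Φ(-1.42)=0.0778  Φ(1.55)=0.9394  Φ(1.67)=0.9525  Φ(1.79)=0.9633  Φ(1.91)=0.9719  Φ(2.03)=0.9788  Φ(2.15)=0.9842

(9.762, 11.401)

Lower: z₀ + z₁ = 0.069 + (-1.960) = -1.891; 1 − a(z₀+z₁) = 1 − (0.013)(-1.891) = 1.0246; argument = 0.069 + (-1.891)/1.0246 = -1.7766 → -1.78.
α₁ = Φ(-1.78) = 0.0375; rank = round(400 × 0.0375) = 15; θ*₍15₎ = 9.762.
Upper: z₀ + z₂ = 2.029; 1 − a(z₀+z₂) = 0.9736; argument = 2.1530 → 2.15; α₂ = 0.9842; rank = 394; θ*₍394₎ = 11.401.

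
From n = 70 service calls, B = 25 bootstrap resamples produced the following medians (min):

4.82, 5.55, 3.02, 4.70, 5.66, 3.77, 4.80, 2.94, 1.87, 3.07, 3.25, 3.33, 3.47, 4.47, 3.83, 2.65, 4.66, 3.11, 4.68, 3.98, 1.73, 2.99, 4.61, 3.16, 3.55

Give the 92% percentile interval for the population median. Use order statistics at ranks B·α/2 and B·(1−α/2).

Sorted replicates: 1.73, 1.87, 2.65, 2.94, 2.99, 3.02, 3.07, 3.11, 3.16, 3.25, 3.33, 3.47, 3.55, 3.77, 3.83, 3.98, 4.47, 4.61, 4.66, 4.68, 4.70, 4.80, 4.82, 5.55, 5.66
α = 0.08; lower rank = 25 × 0.040 = 1; upper rank = 25 × 0.960 = 24.
The 1st smallest replicate is 1.73; the 24th is 5.55.

(1.73, 5.55)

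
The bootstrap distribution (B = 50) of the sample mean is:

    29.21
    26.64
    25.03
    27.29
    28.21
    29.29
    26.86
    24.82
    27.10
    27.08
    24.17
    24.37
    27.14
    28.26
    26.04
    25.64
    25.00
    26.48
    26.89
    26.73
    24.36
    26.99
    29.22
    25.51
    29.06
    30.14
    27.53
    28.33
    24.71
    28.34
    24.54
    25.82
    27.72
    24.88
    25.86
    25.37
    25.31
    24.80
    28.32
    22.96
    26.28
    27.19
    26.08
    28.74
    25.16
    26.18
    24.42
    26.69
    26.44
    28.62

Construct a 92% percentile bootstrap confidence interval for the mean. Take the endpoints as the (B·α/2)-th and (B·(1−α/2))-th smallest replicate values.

(24.17, 29.22)

Sorted replicates: 22.96, 24.17, 24.36, 24.37, 24.42, 24.54, 24.71, 24.80, 24.82, 24.88, 25.00, 25.03, 25.16, 25.31, 25.37, 25.51, 25.64, 25.82, 25.86, 26.04, 26.08, 26.18, 26.28, 26.44, 26.48, 26.64, 26.69, 26.73, 26.86, 26.89, 26.99, 27.08, 27.10, 27.14, 27.19, 27.29, 27.53, 27.72, 28.21, 28.26, 28.32, 28.33, 28.34, 28.62, 28.74, 29.06, 29.21, 29.22, 29.29, 30.14
α = 0.08; lower rank = 50 × 0.040 = 2; upper rank = 50 × 0.960 = 48.
The 2nd smallest replicate is 24.17; the 48th is 29.22.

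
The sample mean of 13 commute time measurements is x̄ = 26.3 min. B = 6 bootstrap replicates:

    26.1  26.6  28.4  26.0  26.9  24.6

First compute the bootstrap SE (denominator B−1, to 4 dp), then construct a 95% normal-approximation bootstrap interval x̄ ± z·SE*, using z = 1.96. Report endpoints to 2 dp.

(23.86, 28.74)

Mean of replicates = 26.4333; sum of squared deviations = 7.7733; SE* = √(7.7733/5) = 1.2469
Margin = 1.96 × 1.2469 = 2.444
Interval: 26.3 ± 2.444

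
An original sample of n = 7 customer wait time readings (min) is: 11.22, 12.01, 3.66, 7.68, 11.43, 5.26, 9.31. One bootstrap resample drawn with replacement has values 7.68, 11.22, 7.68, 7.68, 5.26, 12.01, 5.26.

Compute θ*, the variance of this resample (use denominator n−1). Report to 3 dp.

θ* = 6.947

Mean = 8.1129; sum of squared deviations = 41.6817
s² = 41.6817 / 6 = 6.9470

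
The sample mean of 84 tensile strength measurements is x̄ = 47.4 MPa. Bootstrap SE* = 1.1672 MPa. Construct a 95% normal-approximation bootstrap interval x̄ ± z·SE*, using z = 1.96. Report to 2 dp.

Margin = 1.96 × 1.1672 = 2.288
Interval: 47.4 ± 2.288

(45.11, 49.69)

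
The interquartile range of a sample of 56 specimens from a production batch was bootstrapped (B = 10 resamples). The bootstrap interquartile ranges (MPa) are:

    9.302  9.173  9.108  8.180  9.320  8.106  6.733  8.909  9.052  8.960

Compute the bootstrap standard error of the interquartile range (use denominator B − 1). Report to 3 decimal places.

Bootstrap SE is the standard deviation of the 10 replicate interquartile ranges.
Mean of replicates: (9.302 + 9.173 + 9.108 + 8.180 + 9.320 + 8.106 + 6.733 + 8.909 + 9.052 + 8.960) / 10 = 86.8430 / 10 = 8.6843
Sum of squared deviations: (+0.6177)² + (+0.4887)² + (+0.4237)² + (−0.5043)² + (+0.6357)² + (−0.5783)² + (−1.9513)² + (+0.2247)² + (+0.3677)² + (+0.2757)² = 5.8620
Variance = 5.8620 / 9 = 0.6513
SE* = √0.6513

SE* = 0.807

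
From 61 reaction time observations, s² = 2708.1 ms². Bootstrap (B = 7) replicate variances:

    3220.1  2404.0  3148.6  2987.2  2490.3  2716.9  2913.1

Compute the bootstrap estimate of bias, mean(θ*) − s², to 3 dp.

mean(θ*) = (3220.1 + 2404.0 + 3148.6 + 2987.2 + 2490.3 + 2716.9 + 2913.1) / 7 = 2840.0286
bias = 2840.0286 − 2708.1

bias = +131.929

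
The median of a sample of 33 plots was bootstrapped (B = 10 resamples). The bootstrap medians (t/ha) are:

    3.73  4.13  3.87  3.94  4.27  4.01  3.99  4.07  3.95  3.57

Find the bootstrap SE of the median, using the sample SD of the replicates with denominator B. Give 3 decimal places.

SE* = 0.188

Bootstrap SE is the standard deviation of the 10 replicate medians.
Mean of replicates: (3.73 + 4.13 + 3.87 + 3.94 + 4.27 + 4.01 + 3.99 + 4.07 + 3.95 + 3.57) / 10 = 39.5300 / 10 = 3.9530
Sum of squared deviations: (−0.2230)² + (+0.1770)² + (−0.0830)² + (−0.0130)² + (+0.3170)² + (+0.0570)² + (+0.0370)² + (+0.1170)² + (−0.0030)² + (−0.3830)² = 0.3536
Variance = 0.3536 / 10 = 0.0354
SE* = √0.0354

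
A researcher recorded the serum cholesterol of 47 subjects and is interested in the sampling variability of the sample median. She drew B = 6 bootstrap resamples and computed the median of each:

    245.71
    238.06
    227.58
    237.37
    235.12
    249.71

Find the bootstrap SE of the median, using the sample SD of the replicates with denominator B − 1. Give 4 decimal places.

Bootstrap SE is the standard deviation of the 6 replicate medians.
Mean of replicates: (245.71 + 238.06 + 227.58 + 237.37 + 235.12 + 249.71) / 6 = 1433.55000 / 6 = 238.92500
Sum of squared deviations: (+6.78500)² + (−0.86500)² + (−11.34500)² + (−1.55500)² + (−3.80500)² + (+10.78500)² = 308.70575
Variance = 308.70575 / 5 = 61.74115
SE* = √61.74115

SE* = 7.8576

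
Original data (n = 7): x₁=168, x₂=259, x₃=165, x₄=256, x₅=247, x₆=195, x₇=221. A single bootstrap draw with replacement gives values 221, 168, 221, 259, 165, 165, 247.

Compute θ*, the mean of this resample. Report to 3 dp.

θ* = 206.571

Mean = (221 + 168 + 221 + 259 + 165 + 165 + 247) / 7 = 1446.0 / 7 = 206.571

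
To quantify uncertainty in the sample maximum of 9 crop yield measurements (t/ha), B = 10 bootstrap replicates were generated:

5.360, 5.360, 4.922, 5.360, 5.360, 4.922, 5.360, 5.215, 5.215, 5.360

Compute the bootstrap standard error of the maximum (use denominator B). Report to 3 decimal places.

Bootstrap SE is the standard deviation of the 10 replicate maximums.
Mean of replicates: (5.360 + 5.360 + 4.922 + 5.360 + 5.360 + 4.922 + 5.360 + 5.215 + 5.215 + 5.360) / 10 = 52.4340 / 10 = 5.2434
Sum of squared deviations: (+0.1166)² + (+0.1166)² + (−0.3214)² + (+0.1166)² + (+0.1166)² + (−0.3214)² + (+0.1166)² + (−0.0284)² + (−0.0284)² + (+0.1166)² = 0.2898
Variance = 0.2898 / 10 = 0.0290
SE* = √0.0290

SE* = 0.170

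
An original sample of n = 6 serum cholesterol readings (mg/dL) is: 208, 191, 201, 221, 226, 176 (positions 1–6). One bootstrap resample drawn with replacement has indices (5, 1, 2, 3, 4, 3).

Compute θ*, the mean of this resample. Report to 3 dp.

Resample values: 226, 208, 191, 201, 221, 201.
Mean = (226 + 208 + 191 + 201 + 221 + 201) / 6 = 1248.0 / 6 = 208.000

θ* = 208.000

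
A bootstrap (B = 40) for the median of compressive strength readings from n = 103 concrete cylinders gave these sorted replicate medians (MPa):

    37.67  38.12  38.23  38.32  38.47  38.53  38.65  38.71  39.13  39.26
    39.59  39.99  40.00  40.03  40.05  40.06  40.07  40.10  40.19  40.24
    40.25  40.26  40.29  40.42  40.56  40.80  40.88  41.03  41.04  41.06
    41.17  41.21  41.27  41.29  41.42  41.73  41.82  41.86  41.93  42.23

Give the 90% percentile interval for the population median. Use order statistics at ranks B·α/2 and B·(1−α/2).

(38.12, 41.86)

α = 0.10; lower rank = 40 × 0.050 = 2; upper rank = 40 × 0.950 = 38.
The 2nd smallest replicate is 38.12; the 38th is 41.86.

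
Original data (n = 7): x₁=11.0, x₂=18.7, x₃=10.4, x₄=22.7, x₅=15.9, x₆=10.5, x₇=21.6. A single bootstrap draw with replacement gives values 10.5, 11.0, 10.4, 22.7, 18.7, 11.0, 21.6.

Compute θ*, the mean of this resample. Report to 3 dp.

θ* = 15.129

Mean = (10.5 + 11.0 + 10.4 + 22.7 + 18.7 + 11.0 + 21.6) / 7 = 105.90 / 7 = 15.129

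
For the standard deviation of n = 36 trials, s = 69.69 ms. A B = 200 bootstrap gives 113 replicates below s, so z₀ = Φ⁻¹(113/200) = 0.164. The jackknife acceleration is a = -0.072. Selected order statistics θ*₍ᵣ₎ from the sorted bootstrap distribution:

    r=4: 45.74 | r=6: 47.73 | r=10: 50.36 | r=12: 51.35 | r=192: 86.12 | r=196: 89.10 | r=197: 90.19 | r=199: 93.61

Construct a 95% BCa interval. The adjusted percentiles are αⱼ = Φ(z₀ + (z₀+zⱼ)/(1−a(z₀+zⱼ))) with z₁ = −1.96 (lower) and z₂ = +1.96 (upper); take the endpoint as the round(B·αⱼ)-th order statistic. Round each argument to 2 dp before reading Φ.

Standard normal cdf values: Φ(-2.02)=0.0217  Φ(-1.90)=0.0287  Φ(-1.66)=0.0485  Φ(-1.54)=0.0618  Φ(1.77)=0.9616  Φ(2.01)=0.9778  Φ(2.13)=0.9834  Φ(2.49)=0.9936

Lower: z₀ + z₁ = 0.164 + (-1.960) = -1.796; 1 − a(z₀+z₁) = 1 − (-0.072)(-1.796) = 0.8707; argument = 0.164 + (-1.796)/0.8707 = -1.8987 → -1.90.
α₁ = Φ(-1.90) = 0.0287; rank = round(200 × 0.0287) = 6; θ*₍6₎ = 47.73.
Upper: z₀ + z₂ = 2.124; 1 − a(z₀+z₂) = 1.1529; argument = 2.0063 → 2.01; α₂ = 0.9778; rank = 196; θ*₍196₎ = 89.10.

(47.73, 89.10)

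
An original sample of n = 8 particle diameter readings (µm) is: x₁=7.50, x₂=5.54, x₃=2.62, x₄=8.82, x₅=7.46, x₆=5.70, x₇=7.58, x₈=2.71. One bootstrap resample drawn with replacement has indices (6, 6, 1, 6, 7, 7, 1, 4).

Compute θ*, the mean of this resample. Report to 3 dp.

Resample values: 5.70, 5.70, 7.50, 5.70, 7.58, 7.58, 7.50, 8.82.
Mean = (5.70 + 5.70 + 7.50 + 5.70 + 7.58 + 7.58 + 7.50 + 8.82) / 8 = 56.080 / 8 = 7.010

θ* = 7.010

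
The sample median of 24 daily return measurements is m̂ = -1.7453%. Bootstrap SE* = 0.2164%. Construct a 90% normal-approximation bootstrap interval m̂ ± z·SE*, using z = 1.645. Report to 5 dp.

(-2.10128, -1.38932)

Margin = 1.645 × 0.2164 = 0.355978
Interval: -1.7453 ± 0.355978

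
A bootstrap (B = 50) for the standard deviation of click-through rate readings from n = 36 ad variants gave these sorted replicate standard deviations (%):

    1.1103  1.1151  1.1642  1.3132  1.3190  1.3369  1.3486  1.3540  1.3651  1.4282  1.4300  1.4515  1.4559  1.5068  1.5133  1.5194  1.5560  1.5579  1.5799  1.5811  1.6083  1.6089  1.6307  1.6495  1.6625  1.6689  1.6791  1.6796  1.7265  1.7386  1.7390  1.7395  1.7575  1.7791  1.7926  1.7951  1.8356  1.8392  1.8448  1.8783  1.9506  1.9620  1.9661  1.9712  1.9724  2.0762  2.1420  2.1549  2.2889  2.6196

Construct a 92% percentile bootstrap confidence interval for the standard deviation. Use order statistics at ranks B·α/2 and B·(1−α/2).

(1.1151, 2.1549)

α = 0.08; lower rank = 50 × 0.040 = 2; upper rank = 50 × 0.960 = 48.
The 2nd smallest replicate is 1.1151; the 48th is 2.1549.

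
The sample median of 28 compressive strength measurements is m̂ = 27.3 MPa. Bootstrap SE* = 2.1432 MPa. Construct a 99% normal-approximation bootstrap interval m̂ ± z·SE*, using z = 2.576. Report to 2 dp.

Margin = 2.576 × 2.1432 = 5.521
Interval: 27.3 ± 5.521

(21.78, 32.82)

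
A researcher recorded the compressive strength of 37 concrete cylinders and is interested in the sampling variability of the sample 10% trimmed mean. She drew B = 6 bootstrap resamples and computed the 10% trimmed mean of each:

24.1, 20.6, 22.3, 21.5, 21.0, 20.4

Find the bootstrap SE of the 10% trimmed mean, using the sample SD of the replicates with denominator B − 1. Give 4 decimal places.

SE* = 1.3809

Bootstrap SE is the standard deviation of the 6 replicate 10% trimmed means.
Mean of replicates: (24.1 + 20.6 + 22.3 + 21.5 + 21.0 + 20.4) / 6 = 129.90000 / 6 = 21.65000
Sum of squared deviations: (+2.45000)² + (−1.05000)² + (+0.65000)² + (−0.15000)² + (−0.65000)² + (−1.25000)² = 9.53500
Variance = 9.53500 / 5 = 1.90700
SE* = √1.90700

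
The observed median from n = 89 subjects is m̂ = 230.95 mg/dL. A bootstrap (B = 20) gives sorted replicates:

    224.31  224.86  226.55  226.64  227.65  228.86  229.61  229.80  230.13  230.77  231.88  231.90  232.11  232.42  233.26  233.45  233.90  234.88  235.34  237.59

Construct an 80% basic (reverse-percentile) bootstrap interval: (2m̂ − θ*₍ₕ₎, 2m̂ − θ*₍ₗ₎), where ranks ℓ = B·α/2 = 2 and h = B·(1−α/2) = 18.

(227.02, 237.04)

Percentile endpoints at ranks 2 and 18: θ*₍2₎ = 224.86, θ*₍18₎ = 234.88.
Basic interval reflects these around m̂:
  lower = 2 × 230.95 − 234.88 = 227.02
  upper = 2 × 230.95 − 224.86 = 237.04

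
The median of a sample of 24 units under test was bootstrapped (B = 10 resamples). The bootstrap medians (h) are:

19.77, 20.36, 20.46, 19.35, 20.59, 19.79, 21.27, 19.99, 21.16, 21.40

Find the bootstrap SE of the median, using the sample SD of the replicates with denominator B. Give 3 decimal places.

Bootstrap SE is the standard deviation of the 10 replicate medians.
Mean of replicates: (19.77 + 20.36 + 20.46 + 19.35 + 20.59 + 19.79 + 21.27 + 19.99 + 21.16 + 21.40) / 10 = 204.1400 / 10 = 20.4140
Sum of squared deviations: (−0.6440)² + (−0.0540)² + (+0.0460)² + (−1.0640)² + (+0.1760)² + (−0.6240)² + (+0.8560)² + (−0.4240)² + (+0.7460)² + (+0.9860)² = 4.4134
Variance = 4.4134 / 10 = 0.4413
SE* = √0.4413

SE* = 0.664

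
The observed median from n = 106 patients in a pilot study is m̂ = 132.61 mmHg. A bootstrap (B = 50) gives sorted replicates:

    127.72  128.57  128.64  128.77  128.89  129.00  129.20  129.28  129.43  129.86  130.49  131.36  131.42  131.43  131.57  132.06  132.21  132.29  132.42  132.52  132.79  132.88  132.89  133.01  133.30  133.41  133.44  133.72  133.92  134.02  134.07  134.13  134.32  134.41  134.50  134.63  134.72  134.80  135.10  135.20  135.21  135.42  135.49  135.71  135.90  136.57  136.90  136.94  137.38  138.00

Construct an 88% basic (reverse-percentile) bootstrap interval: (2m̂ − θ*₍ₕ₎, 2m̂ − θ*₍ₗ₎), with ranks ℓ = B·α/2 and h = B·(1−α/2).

(128.32, 136.58)

Percentile endpoints at ranks 3 and 47: θ*₍3₎ = 128.64, θ*₍47₎ = 136.90.
Basic interval reflects these around m̂:
  lower = 2 × 132.61 − 136.90 = 128.32
  upper = 2 × 132.61 − 128.64 = 136.58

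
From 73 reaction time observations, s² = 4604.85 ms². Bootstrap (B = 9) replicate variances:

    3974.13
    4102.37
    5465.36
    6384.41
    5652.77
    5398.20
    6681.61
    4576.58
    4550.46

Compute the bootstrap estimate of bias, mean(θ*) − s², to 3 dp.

mean(θ*) = (3974.13 + 4102.37 + 5465.36 + 6384.41 + 5652.77 + 5398.20 + 6681.61 + 4576.58 + 4550.46) / 9 = 5198.4322
bias = 5198.4322 − 4604.85

bias = +593.582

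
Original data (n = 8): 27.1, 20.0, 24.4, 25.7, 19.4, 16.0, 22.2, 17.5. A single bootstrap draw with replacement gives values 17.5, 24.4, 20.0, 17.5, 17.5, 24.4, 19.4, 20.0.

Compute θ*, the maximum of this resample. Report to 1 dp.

Maximum = 24.4

θ* = 24.4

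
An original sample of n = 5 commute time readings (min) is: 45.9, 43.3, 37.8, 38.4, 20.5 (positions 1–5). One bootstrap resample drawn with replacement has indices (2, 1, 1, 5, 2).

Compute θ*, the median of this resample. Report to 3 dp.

Resample values: 43.3, 45.9, 45.9, 20.5, 43.3.
Sorted: 20.5, 43.3, 43.3, 45.9, 45.9
Median = middle value = 43.300

θ* = 43.300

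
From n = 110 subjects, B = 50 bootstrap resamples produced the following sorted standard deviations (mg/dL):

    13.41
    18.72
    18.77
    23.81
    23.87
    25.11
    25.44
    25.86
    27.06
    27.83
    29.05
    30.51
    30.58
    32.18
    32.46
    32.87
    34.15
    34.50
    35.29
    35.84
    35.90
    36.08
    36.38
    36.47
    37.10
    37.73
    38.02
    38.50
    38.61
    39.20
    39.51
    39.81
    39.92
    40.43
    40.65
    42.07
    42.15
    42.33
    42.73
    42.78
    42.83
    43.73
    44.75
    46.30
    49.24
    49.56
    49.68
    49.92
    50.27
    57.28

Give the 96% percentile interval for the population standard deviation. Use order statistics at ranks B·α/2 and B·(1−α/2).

(13.41, 50.27)

α = 0.04; lower rank = 50 × 0.020 = 1; upper rank = 50 × 0.980 = 49.
The 1st smallest replicate is 13.41; the 49th is 50.27.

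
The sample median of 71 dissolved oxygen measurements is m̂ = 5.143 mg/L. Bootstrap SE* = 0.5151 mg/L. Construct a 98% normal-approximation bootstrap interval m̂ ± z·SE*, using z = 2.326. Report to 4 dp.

(3.9449, 6.3411)

Margin = 2.326 × 0.5151 = 1.19812
Interval: 5.143 ± 1.19812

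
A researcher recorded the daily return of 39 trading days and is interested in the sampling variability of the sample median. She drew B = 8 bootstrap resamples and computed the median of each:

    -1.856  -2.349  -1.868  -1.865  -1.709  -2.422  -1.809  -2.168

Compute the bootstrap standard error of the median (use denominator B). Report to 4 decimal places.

SE* = 0.2513

Bootstrap SE is the standard deviation of the 8 replicate medians.
Mean of replicates: ((-1.856) + (-2.349) + (-1.868) + (-1.865) + (-1.709) + (-2.422) + (-1.809) + (-2.168)) / 8 = -16.04600 / 8 = -2.00575
Sum of squared deviations: (+0.14975)² + (−0.34325)² + (+0.13775)² + (+0.14075)² + (+0.29675)² + (−0.41625)² + (+0.19675)² + (−0.16225)² = 0.50539
Variance = 0.50539 / 8 = 0.06317
SE* = √0.06317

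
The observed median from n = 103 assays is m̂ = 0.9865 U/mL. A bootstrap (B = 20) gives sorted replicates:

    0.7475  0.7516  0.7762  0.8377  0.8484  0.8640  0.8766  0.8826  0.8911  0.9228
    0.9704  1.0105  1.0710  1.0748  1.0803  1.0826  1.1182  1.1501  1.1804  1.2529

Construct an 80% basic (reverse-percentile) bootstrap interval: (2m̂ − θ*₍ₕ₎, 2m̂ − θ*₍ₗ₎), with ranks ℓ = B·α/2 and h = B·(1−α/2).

Percentile endpoints at ranks 2 and 18: θ*₍2₎ = 0.7516, θ*₍18₎ = 1.1501.
Basic interval reflects these around m̂:
  lower = 2 × 0.9865 − 1.1501 = 0.8229
  upper = 2 × 0.9865 − 0.7516 = 1.2214

(0.8229, 1.2214)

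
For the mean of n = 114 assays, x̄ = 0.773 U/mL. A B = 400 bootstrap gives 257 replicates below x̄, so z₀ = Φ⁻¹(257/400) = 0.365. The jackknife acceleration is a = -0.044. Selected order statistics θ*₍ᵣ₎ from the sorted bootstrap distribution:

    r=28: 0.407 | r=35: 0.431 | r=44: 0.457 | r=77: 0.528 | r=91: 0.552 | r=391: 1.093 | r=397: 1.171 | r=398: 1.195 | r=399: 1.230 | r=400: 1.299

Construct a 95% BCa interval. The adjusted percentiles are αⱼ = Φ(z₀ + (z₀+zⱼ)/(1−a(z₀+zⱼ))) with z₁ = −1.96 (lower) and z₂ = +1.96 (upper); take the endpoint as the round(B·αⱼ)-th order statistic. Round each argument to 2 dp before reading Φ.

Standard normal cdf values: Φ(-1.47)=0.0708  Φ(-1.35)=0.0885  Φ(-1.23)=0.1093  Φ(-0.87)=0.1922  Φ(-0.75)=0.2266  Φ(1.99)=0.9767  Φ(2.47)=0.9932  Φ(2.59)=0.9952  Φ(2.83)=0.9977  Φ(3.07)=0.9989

(0.431, 1.171)

Lower: z₀ + z₁ = 0.365 + (-1.960) = -1.595; 1 − a(z₀+z₁) = 1 − (-0.044)(-1.595) = 0.9298; argument = 0.365 + (-1.595)/0.9298 = -1.3504 → -1.35.
α₁ = Φ(-1.35) = 0.0885; rank = round(400 × 0.0885) = 35; θ*₍35₎ = 0.431.
Upper: z₀ + z₂ = 2.325; 1 − a(z₀+z₂) = 1.1023; argument = 2.4742 → 2.47; α₂ = 0.9932; rank = 397; θ*₍397₎ = 1.171.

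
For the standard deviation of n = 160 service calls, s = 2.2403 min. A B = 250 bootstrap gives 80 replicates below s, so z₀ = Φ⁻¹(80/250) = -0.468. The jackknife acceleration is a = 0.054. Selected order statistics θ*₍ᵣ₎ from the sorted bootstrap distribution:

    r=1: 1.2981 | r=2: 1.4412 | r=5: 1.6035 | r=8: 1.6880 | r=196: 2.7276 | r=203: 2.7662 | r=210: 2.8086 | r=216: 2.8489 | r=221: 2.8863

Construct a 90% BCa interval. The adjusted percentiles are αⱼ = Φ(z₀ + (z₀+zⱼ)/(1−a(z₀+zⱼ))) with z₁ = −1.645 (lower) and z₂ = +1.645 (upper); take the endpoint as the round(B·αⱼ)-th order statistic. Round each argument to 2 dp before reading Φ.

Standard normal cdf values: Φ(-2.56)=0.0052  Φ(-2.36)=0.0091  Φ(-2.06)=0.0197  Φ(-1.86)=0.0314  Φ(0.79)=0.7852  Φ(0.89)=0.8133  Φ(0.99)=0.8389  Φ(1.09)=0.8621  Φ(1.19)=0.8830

(1.4412, 2.7276)

Lower: z₀ + z₁ = -0.468 + (-1.645) = -2.113; 1 − a(z₀+z₁) = 1 − (0.054)(-2.113) = 1.1141; argument = -0.468 + (-2.113)/1.1141 = -2.3646 → -2.36.
α₁ = Φ(-2.36) = 0.0091; rank = round(250 × 0.0091) = 2; θ*₍2₎ = 1.4412.
Upper: z₀ + z₂ = 1.177; 1 − a(z₀+z₂) = 0.9364; argument = 0.7889 → 0.79; α₂ = 0.7852; rank = 196; θ*₍196₎ = 2.7276.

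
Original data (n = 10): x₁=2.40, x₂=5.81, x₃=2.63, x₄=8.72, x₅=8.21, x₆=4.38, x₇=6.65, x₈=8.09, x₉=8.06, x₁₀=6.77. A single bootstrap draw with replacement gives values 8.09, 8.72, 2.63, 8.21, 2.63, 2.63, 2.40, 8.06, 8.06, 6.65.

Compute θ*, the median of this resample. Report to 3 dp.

θ* = 7.355

Sorted: 2.40, 2.63, 2.63, 2.63, 6.65, 8.06, 8.06, 8.09, 8.21, 8.72
Median = average of the two middle values = 7.355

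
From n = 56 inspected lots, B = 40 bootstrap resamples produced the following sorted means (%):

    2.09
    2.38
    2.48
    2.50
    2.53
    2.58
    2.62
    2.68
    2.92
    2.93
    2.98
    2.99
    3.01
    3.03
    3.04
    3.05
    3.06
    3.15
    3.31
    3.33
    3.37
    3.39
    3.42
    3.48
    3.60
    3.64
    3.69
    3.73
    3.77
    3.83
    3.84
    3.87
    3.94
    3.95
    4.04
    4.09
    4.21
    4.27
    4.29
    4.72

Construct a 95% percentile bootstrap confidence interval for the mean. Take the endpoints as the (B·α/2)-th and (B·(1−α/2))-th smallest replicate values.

(2.09, 4.29)

α = 0.05; lower rank = 40 × 0.025 = 1; upper rank = 40 × 0.975 = 39.
The 1st smallest replicate is 2.09; the 39th is 4.29.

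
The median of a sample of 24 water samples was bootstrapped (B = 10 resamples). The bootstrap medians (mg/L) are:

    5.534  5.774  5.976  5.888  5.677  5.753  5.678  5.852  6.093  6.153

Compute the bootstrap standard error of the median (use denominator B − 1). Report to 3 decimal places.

Bootstrap SE is the standard deviation of the 10 replicate medians.
Mean of replicates: (5.534 + 5.774 + 5.976 + 5.888 + 5.677 + 5.753 + 5.678 + 5.852 + 6.093 + 6.153) / 10 = 58.3780 / 10 = 5.8378
Sum of squared deviations: (−0.3038)² + (−0.0638)² + (+0.1382)² + (+0.0502)² + (−0.1608)² + (−0.0848)² + (−0.1598)² + (+0.0142)² + (+0.2552)² + (+0.3152)² = 0.3412
Variance = 0.3412 / 9 = 0.0379
SE* = √0.0379

SE* = 0.195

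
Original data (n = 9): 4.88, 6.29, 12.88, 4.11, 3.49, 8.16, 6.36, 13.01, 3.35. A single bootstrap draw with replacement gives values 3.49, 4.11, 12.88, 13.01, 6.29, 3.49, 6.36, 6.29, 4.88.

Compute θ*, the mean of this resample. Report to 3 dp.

Mean = (3.49 + 4.11 + 12.88 + 13.01 + 6.29 + 3.49 + 6.36 + 6.29 + 4.88) / 9 = 60.800 / 9 = 6.756

θ* = 6.756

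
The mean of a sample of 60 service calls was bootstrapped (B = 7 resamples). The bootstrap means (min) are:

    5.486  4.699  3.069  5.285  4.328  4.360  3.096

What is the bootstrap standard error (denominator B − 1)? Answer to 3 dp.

SE* = 0.957

Bootstrap SE is the standard deviation of the 7 replicate means.
Mean of replicates: (5.486 + 4.699 + 3.069 + 5.285 + 4.328 + 4.360 + 3.096) / 7 = 30.3230 / 7 = 4.3319
Sum of squared deviations: (+1.1541)² + (+0.3671)² + (−1.2629)² + (+0.9531)² + (−0.0039)² + (+0.0281)² + (−1.2359)² = 5.4983
Variance = 5.4983 / 6 = 0.9164
SE* = √0.9164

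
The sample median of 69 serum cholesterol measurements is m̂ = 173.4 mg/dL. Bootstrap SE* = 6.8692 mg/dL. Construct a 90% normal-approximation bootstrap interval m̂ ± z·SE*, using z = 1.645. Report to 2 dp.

(162.10, 184.70)

Margin = 1.645 × 6.8692 = 11.300
Interval: 173.4 ± 11.300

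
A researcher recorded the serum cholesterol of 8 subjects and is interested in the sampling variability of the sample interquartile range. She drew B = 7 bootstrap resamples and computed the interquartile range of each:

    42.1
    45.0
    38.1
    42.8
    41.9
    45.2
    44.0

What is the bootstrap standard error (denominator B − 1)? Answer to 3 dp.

SE* = 2.429

Bootstrap SE is the standard deviation of the 7 replicate interquartile ranges.
Mean of replicates: (42.1 + 45.0 + 38.1 + 42.8 + 41.9 + 45.2 + 44.0) / 7 = 299.1000 / 7 = 42.7286
Sum of squared deviations: (−0.6286)² + (+2.2714)² + (−4.6286)² + (+0.0714)² + (−0.8286)² + (+2.4714)² + (+1.2714)² = 35.3943
Variance = 35.3943 / 6 = 5.8990
SE* = √5.8990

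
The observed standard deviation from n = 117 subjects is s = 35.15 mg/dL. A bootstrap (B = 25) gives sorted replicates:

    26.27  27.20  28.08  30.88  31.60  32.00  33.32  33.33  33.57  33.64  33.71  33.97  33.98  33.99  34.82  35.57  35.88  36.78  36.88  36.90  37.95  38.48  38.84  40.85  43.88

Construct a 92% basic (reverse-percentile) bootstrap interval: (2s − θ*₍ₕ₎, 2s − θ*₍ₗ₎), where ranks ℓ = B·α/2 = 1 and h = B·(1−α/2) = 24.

Percentile endpoints at ranks 1 and 24: θ*₍1₎ = 26.27, θ*₍24₎ = 40.85.
Basic interval reflects these around s:
  lower = 2 × 35.15 − 40.85 = 29.45
  upper = 2 × 35.15 − 26.27 = 44.03

(29.45, 44.03)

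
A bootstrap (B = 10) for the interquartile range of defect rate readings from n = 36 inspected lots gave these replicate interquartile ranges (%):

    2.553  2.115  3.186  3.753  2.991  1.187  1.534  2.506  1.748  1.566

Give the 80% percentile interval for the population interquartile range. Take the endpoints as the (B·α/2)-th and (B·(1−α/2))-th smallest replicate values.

(1.187, 3.186)

Sorted replicates: 1.187, 1.534, 1.566, 1.748, 2.115, 2.506, 2.553, 2.991, 3.186, 3.753
α = 0.20; lower rank = 10 × 0.100 = 1; upper rank = 10 × 0.900 = 9.
The 1st smallest replicate is 1.187; the 9th is 3.186.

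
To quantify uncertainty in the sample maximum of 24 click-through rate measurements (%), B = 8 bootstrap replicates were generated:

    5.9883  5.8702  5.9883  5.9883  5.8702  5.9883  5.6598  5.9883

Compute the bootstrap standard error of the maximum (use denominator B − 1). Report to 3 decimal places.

Bootstrap SE is the standard deviation of the 8 replicate maximums.
Mean of replicates: (5.9883 + 5.8702 + 5.9883 + 5.9883 + 5.8702 + 5.9883 + 5.6598 + 5.9883) / 8 = 47.34170 / 8 = 5.91771
Sum of squared deviations: (+0.07059)² + (−0.04751)² + (+0.07059)² + (+0.07059)² + (−0.04751)² + (+0.07059)² + (−0.25791)² + (+0.07059)² = 0.09595
Variance = 0.09595 / 7 = 0.01371
SE* = √0.01371

SE* = 0.117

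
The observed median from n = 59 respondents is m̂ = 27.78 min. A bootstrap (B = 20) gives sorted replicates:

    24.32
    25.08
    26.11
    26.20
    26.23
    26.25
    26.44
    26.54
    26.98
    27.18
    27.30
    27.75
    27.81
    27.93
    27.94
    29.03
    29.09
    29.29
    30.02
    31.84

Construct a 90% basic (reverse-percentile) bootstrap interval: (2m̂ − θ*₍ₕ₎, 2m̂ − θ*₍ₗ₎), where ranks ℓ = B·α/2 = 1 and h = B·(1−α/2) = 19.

(25.54, 31.24)

Percentile endpoints at ranks 1 and 19: θ*₍1₎ = 24.32, θ*₍19₎ = 30.02.
Basic interval reflects these around m̂:
  lower = 2 × 27.78 − 30.02 = 25.54
  upper = 2 × 27.78 − 24.32 = 31.24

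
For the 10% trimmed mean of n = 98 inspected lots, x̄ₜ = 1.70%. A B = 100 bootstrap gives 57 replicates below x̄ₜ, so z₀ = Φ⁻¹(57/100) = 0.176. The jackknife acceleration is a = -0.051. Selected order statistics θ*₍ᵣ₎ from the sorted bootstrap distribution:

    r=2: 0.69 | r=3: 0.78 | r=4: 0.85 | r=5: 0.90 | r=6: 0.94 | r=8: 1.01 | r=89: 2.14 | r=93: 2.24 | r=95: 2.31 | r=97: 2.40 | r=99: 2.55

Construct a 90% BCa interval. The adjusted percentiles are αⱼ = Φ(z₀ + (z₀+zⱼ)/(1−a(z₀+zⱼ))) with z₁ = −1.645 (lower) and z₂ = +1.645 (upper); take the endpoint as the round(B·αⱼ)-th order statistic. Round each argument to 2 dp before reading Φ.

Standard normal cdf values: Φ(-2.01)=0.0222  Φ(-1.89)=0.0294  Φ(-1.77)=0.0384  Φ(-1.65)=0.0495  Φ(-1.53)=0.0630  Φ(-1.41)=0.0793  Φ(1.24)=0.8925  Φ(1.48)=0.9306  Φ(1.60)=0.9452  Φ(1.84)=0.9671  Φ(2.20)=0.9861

Lower: z₀ + z₁ = 0.176 + (-1.645) = -1.469; 1 − a(z₀+z₁) = 1 − (-0.051)(-1.469) = 0.9251; argument = 0.176 + (-1.469)/0.9251 = -1.4120 → -1.41.
α₁ = Φ(-1.41) = 0.0793; rank = round(100 × 0.0793) = 8; θ*₍8₎ = 1.01.
Upper: z₀ + z₂ = 1.821; 1 − a(z₀+z₂) = 1.0929; argument = 1.8423 → 1.84; α₂ = 0.9671; rank = 97; θ*₍97₎ = 2.40.

(1.01, 2.40)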